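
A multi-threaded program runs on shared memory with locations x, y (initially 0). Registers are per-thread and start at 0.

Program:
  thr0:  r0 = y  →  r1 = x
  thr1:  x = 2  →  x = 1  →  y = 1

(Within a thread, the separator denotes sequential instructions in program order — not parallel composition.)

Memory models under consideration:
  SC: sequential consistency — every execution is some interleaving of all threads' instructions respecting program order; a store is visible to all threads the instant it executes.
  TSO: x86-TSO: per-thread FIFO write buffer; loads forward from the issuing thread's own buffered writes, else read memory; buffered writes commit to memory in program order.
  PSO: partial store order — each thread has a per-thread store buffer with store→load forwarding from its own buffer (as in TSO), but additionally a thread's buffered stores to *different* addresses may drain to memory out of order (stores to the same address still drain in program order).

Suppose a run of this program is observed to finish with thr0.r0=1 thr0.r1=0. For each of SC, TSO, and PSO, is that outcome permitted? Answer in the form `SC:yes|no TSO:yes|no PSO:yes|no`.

outcome vector order: (thr0.r0,thr0.r1)
SC: 4 outcomes — {0/0; 0/1; 0/2; 1/1}
TSO: 4 outcomes — {0/0; 0/1; 0/2; 1/1}
PSO: 6 outcomes — {0/0; 0/1; 0/2; 1/0; 1/1; 1/2}
target 1/0 ∈ {PSO}

SC:no TSO:no PSO:yes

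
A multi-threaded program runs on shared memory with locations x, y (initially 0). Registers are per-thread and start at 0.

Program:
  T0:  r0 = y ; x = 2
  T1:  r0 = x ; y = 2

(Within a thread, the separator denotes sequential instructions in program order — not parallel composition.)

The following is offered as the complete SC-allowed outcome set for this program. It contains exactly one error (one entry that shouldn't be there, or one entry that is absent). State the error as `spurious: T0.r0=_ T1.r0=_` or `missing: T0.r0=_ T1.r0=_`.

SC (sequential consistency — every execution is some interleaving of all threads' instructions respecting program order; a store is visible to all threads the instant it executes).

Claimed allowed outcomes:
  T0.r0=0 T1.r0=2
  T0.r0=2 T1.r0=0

outcome vector order: (T0.r0,T1.r0)
[SC] allowed = {0/0, 0/2, 2/0}
SC∖claimed = {0/0}

missing: T0.r0=0 T1.r0=0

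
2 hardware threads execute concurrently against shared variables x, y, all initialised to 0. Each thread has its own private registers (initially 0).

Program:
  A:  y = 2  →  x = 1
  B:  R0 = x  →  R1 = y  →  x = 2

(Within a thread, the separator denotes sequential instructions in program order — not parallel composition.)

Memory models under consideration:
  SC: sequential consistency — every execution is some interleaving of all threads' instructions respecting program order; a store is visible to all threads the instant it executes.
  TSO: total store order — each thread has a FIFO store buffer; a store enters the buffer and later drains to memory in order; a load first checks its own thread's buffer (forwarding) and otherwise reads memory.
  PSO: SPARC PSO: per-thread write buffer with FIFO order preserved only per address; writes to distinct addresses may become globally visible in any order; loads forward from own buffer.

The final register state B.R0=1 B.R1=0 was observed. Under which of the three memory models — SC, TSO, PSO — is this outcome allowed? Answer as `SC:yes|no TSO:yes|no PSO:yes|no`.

SC:no TSO:no PSO:yes

outcome vector order: (B.R0,B.R1)
SC: 3 outcomes — {00; 02; 12}
TSO: 3 outcomes — {00; 02; 12}
PSO: 4 outcomes — {00; 02; 10; 12}
target 10 ∈ {PSO}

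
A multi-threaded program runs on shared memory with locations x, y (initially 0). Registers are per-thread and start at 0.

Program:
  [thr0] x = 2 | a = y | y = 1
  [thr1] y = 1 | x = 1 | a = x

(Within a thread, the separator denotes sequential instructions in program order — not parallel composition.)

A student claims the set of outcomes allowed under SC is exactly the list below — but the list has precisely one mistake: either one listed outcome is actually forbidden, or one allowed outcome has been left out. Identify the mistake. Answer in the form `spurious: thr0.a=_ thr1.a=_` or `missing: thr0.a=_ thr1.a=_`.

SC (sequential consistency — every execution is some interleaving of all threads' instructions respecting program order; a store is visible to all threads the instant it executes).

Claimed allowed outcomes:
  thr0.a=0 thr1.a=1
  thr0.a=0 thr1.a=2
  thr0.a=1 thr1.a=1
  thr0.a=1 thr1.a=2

spurious: thr0.a=0 thr1.a=2

outcome vector order: (thr0.a,thr1.a)
SC: 3 outcomes — {0/1, 1/1, 1/2}
claimed∖SC = {0/2}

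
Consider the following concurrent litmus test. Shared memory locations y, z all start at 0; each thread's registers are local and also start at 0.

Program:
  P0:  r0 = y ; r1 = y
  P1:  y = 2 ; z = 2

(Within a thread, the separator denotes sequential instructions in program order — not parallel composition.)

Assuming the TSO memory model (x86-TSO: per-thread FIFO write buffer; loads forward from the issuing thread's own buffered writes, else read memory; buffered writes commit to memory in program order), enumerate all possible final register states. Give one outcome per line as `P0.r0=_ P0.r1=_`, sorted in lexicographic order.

P0.r0=0 P0.r1=0
P0.r0=0 P0.r1=2
P0.r0=2 P0.r1=2

outcome vector order: (P0.r0,P0.r1)
|TSO outcomes| = 3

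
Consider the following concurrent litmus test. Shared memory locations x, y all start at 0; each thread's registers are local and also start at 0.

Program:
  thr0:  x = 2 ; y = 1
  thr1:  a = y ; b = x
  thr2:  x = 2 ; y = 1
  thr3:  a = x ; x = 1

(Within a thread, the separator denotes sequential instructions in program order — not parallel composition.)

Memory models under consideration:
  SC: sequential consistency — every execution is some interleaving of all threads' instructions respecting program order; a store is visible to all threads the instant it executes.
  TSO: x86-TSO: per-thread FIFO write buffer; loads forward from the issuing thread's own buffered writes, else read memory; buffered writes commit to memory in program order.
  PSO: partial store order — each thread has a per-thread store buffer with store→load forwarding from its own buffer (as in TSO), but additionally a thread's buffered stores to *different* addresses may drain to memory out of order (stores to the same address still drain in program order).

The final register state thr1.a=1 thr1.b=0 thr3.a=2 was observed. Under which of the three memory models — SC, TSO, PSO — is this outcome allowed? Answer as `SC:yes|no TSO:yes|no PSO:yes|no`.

outcome vector order: (thr1.a,thr1.b,thr3.a)
under SC → 0/0/0; 0/0/2; 0/1/0; 0/1/2; 0/2/0; 0/2/2; 1/1/0; 1/1/2; 1/2/0; 1/2/2
under TSO → 0/0/0; 0/0/2; 0/1/0; 0/1/2; 0/2/0; 0/2/2; 1/1/0; 1/1/2; 1/2/0; 1/2/2
under PSO → 0/0/0; 0/0/2; 0/1/0; 0/1/2; 0/2/0; 0/2/2; 1/0/0; 1/0/2; 1/1/0; 1/1/2; 1/2/0; 1/2/2
target 1/0/2 ∈ {PSO}

SC:no TSO:no PSO:yes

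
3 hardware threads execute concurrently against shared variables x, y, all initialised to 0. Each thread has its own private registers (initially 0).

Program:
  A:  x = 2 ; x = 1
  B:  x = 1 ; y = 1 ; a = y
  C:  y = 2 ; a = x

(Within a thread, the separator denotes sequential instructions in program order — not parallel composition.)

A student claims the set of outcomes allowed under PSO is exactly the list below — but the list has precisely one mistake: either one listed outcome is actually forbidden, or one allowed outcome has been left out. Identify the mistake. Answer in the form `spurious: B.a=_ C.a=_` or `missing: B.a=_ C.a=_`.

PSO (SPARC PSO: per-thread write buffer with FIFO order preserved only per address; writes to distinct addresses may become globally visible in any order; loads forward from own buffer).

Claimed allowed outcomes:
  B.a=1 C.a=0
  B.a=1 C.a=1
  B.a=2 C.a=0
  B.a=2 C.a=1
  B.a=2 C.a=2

missing: B.a=1 C.a=2

outcome vector order: (B.a,C.a)
PSO: 6 outcomes — {<1 0> <1 1> <1 2> <2 0> <2 1> <2 2>}
PSO∖claimed = {<1 2>}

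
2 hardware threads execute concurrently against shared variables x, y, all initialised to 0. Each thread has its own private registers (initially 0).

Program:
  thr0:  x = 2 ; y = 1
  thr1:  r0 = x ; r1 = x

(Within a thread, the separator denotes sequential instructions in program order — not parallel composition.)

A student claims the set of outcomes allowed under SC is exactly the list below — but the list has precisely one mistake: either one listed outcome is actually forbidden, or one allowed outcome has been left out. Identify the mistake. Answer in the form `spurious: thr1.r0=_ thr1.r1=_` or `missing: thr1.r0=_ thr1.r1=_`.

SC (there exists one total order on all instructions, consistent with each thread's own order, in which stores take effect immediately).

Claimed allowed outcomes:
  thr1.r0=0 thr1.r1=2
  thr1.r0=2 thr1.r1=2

outcome vector order: (thr1.r0,thr1.r1)
SC: 3 outcomes — {00, 02, 22}
SC∖claimed = {00}

missing: thr1.r0=0 thr1.r1=0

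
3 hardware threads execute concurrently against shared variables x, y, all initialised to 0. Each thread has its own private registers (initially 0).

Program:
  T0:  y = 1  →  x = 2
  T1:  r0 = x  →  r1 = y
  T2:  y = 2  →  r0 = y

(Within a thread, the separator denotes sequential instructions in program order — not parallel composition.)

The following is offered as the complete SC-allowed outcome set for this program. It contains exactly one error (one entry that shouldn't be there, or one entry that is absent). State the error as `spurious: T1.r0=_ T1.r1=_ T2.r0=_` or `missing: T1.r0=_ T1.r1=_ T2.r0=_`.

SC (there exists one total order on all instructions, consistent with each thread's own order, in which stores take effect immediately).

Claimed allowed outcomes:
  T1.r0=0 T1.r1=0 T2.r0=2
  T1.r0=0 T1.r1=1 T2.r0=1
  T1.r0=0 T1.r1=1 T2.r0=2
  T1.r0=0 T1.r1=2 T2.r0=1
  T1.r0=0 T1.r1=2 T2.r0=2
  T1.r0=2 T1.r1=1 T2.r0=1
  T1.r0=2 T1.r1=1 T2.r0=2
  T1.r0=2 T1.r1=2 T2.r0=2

missing: T1.r0=0 T1.r1=0 T2.r0=1

outcome vector order: (T1.r0,T1.r1,T2.r0)
under SC → <0 0 1>; <0 0 2>; <0 1 1>; <0 1 2>; <0 2 1>; <0 2 2>; <2 1 1>; <2 1 2>; <2 2 2>
SC∖claimed = {<0 0 1>}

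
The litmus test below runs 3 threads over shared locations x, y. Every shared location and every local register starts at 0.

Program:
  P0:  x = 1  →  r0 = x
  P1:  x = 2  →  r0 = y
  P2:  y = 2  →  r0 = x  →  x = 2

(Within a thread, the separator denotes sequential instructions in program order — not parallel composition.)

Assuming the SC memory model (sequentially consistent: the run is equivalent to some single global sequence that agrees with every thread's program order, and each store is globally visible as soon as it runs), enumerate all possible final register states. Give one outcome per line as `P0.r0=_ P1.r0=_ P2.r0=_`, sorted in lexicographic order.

outcome vector order: (P0.r0,P1.r0,P2.r0)
|SC outcomes| = 10

P0.r0=1 P1.r0=0 P2.r0=1
P0.r0=1 P1.r0=0 P2.r0=2
P0.r0=1 P1.r0=2 P2.r0=0
P0.r0=1 P1.r0=2 P2.r0=1
P0.r0=1 P1.r0=2 P2.r0=2
P0.r0=2 P1.r0=0 P2.r0=1
P0.r0=2 P1.r0=0 P2.r0=2
P0.r0=2 P1.r0=2 P2.r0=0
P0.r0=2 P1.r0=2 P2.r0=1
P0.r0=2 P1.r0=2 P2.r0=2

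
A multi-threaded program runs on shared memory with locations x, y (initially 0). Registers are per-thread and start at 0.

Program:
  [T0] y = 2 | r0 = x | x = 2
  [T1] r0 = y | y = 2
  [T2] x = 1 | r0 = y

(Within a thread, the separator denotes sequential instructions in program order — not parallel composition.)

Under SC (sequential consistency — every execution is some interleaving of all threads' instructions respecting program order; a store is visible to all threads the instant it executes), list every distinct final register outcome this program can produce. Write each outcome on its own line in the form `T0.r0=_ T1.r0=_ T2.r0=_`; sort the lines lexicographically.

outcome vector order: (T0.r0,T1.r0,T2.r0)
|SC outcomes| = 6

T0.r0=0 T1.r0=0 T2.r0=2
T0.r0=0 T1.r0=2 T2.r0=2
T0.r0=1 T1.r0=0 T2.r0=0
T0.r0=1 T1.r0=0 T2.r0=2
T0.r0=1 T1.r0=2 T2.r0=0
T0.r0=1 T1.r0=2 T2.r0=2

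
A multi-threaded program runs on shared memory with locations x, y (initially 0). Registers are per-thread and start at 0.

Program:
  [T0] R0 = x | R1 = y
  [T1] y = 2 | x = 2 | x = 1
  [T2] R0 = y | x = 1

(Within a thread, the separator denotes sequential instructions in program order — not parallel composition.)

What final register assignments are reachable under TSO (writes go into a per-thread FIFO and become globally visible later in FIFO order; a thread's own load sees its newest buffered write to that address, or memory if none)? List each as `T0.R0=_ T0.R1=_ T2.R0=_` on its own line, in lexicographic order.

outcome vector order: (T0.R0,T0.R1,T2.R0)
|TSO outcomes| = 9

T0.R0=0 T0.R1=0 T2.R0=0
T0.R0=0 T0.R1=0 T2.R0=2
T0.R0=0 T0.R1=2 T2.R0=0
T0.R0=0 T0.R1=2 T2.R0=2
T0.R0=1 T0.R1=0 T2.R0=0
T0.R0=1 T0.R1=2 T2.R0=0
T0.R0=1 T0.R1=2 T2.R0=2
T0.R0=2 T0.R1=2 T2.R0=0
T0.R0=2 T0.R1=2 T2.R0=2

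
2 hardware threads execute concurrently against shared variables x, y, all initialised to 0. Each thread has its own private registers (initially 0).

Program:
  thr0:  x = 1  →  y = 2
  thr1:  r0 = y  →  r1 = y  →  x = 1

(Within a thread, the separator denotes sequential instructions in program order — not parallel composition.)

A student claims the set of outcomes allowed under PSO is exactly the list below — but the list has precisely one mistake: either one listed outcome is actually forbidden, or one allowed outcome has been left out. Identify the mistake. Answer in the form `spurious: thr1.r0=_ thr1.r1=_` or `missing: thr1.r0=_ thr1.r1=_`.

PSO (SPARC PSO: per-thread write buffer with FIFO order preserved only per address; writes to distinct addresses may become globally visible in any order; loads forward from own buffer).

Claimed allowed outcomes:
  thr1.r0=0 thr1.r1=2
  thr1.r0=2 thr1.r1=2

missing: thr1.r0=0 thr1.r1=0

outcome vector order: (thr1.r0,thr1.r1)
PSO (3): <0 0>, <0 2>, <2 2>
PSO∖claimed = {<0 0>}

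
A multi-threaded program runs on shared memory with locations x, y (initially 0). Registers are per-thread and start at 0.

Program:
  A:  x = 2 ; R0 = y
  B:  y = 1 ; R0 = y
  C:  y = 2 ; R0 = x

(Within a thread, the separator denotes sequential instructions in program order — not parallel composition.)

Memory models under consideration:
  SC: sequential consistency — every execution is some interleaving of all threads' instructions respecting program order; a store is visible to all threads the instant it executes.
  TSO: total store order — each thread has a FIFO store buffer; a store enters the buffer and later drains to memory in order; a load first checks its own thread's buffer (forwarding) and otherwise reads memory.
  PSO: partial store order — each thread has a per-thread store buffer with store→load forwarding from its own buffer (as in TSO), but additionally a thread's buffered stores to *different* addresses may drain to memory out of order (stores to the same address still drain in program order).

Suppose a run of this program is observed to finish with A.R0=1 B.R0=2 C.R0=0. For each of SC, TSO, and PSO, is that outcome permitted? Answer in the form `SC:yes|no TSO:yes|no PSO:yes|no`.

SC:no TSO:yes PSO:yes

outcome vector order: (A.R0,B.R0,C.R0)
SC (9): (0,1,2) (0,2,2) (1,1,0) (1,1,2) (1,2,2) (2,1,0) (2,1,2) (2,2,0) (2,2,2)
TSO (12): (0,1,0) (0,1,2) (0,2,0) (0,2,2) (1,1,0) (1,1,2) (1,2,0) (1,2,2) (2,1,0) (2,1,2) (2,2,0) (2,2,2)
PSO (12): (0,1,0) (0,1,2) (0,2,0) (0,2,2) (1,1,0) (1,1,2) (1,2,0) (1,2,2) (2,1,0) (2,1,2) (2,2,0) (2,2,2)
target (1,2,0) ∈ {TSO,PSO}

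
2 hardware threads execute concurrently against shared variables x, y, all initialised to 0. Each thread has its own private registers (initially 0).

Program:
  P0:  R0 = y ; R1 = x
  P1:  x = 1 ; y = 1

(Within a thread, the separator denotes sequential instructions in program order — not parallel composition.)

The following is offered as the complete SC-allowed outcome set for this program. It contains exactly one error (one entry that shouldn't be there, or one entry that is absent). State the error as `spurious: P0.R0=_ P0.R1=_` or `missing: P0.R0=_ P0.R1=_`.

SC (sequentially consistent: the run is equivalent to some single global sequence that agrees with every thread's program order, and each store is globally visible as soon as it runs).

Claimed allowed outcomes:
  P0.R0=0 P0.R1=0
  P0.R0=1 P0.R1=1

missing: P0.R0=0 P0.R1=1

outcome vector order: (P0.R0,P0.R1)
SC: 3 outcomes — {(0,0); (0,1); (1,1)}
SC∖claimed = {(0,1)}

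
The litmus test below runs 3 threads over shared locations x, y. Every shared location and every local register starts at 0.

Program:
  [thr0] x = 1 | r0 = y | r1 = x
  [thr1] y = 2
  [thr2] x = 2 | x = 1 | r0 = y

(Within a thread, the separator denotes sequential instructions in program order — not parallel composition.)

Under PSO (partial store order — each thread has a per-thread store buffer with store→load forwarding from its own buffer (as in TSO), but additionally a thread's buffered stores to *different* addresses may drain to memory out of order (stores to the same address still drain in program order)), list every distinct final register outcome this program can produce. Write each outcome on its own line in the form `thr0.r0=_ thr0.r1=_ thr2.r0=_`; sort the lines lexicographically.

outcome vector order: (thr0.r0,thr0.r1,thr2.r0)
|PSO outcomes| = 8

thr0.r0=0 thr0.r1=1 thr2.r0=0
thr0.r0=0 thr0.r1=1 thr2.r0=2
thr0.r0=0 thr0.r1=2 thr2.r0=0
thr0.r0=0 thr0.r1=2 thr2.r0=2
thr0.r0=2 thr0.r1=1 thr2.r0=0
thr0.r0=2 thr0.r1=1 thr2.r0=2
thr0.r0=2 thr0.r1=2 thr2.r0=0
thr0.r0=2 thr0.r1=2 thr2.r0=2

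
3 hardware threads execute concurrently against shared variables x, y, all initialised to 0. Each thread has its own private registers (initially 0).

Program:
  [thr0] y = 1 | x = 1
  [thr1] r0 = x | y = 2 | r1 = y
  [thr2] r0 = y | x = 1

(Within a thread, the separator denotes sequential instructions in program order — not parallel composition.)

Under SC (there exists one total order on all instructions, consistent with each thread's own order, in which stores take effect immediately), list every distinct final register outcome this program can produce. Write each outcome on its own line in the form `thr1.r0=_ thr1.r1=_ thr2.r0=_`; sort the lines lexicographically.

outcome vector order: (thr1.r0,thr1.r1,thr2.r0)
|SC outcomes| = 10

thr1.r0=0 thr1.r1=1 thr2.r0=0
thr1.r0=0 thr1.r1=1 thr2.r0=1
thr1.r0=0 thr1.r1=1 thr2.r0=2
thr1.r0=0 thr1.r1=2 thr2.r0=0
thr1.r0=0 thr1.r1=2 thr2.r0=1
thr1.r0=0 thr1.r1=2 thr2.r0=2
thr1.r0=1 thr1.r1=1 thr2.r0=0
thr1.r0=1 thr1.r1=2 thr2.r0=0
thr1.r0=1 thr1.r1=2 thr2.r0=1
thr1.r0=1 thr1.r1=2 thr2.r0=2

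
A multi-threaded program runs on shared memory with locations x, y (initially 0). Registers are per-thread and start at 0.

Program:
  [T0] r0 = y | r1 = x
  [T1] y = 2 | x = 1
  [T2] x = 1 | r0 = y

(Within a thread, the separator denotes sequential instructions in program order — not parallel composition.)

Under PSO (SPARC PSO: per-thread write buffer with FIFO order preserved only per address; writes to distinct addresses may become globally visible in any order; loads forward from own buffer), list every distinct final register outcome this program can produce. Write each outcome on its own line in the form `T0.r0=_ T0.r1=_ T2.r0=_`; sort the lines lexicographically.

outcome vector order: (T0.r0,T0.r1,T2.r0)
|PSO outcomes| = 8

T0.r0=0 T0.r1=0 T2.r0=0
T0.r0=0 T0.r1=0 T2.r0=2
T0.r0=0 T0.r1=1 T2.r0=0
T0.r0=0 T0.r1=1 T2.r0=2
T0.r0=2 T0.r1=0 T2.r0=0
T0.r0=2 T0.r1=0 T2.r0=2
T0.r0=2 T0.r1=1 T2.r0=0
T0.r0=2 T0.r1=1 T2.r0=2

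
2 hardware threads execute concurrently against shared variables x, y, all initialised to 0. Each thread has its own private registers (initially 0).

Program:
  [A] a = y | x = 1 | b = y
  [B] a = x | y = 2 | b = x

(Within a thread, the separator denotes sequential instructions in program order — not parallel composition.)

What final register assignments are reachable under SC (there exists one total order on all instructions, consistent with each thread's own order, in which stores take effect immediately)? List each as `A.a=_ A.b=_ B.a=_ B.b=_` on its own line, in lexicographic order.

outcome vector order: (A.a,A.b,B.a,B.b)
|SC outcomes| = 7

A.a=0 A.b=0 B.a=0 B.b=1
A.a=0 A.b=0 B.a=1 B.b=1
A.a=0 A.b=2 B.a=0 B.b=0
A.a=0 A.b=2 B.a=0 B.b=1
A.a=0 A.b=2 B.a=1 B.b=1
A.a=2 A.b=2 B.a=0 B.b=0
A.a=2 A.b=2 B.a=0 B.b=1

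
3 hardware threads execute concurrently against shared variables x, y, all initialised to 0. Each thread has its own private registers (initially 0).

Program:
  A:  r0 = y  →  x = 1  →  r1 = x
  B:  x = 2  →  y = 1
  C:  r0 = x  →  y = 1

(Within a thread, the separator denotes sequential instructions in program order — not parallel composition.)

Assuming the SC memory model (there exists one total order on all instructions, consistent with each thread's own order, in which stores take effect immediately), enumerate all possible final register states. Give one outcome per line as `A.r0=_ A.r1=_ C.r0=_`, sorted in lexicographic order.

A.r0=0 A.r1=1 C.r0=0
A.r0=0 A.r1=1 C.r0=1
A.r0=0 A.r1=1 C.r0=2
A.r0=0 A.r1=2 C.r0=0
A.r0=0 A.r1=2 C.r0=1
A.r0=0 A.r1=2 C.r0=2
A.r0=1 A.r1=1 C.r0=0
A.r0=1 A.r1=1 C.r0=1
A.r0=1 A.r1=1 C.r0=2
A.r0=1 A.r1=2 C.r0=0

outcome vector order: (A.r0,A.r1,C.r0)
|SC outcomes| = 10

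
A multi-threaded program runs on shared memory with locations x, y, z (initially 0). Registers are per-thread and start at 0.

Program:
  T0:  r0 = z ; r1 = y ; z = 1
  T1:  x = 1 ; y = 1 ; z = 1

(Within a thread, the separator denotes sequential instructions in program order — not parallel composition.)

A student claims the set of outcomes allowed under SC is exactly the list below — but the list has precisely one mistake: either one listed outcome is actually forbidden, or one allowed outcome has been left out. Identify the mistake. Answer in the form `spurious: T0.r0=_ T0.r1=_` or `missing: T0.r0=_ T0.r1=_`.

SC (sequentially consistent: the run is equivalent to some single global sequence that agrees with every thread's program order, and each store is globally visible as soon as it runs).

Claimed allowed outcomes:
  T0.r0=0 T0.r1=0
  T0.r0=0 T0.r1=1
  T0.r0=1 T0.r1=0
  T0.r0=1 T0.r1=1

outcome vector order: (T0.r0,T0.r1)
under SC → <0 0> <0 1> <1 1>
claimed∖SC = {<1 0>}

spurious: T0.r0=1 T0.r1=0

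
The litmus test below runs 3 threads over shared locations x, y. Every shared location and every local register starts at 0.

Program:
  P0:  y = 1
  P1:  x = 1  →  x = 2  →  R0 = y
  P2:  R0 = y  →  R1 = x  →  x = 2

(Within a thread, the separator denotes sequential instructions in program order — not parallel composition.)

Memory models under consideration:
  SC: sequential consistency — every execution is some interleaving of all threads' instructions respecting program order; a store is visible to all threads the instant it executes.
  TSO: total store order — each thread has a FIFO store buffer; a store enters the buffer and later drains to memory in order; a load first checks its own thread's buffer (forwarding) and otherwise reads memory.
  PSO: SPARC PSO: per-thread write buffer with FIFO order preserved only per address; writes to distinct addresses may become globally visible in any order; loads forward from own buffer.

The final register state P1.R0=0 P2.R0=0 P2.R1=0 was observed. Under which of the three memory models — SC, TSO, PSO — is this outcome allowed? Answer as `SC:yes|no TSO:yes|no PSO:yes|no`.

SC:yes TSO:yes PSO:yes

outcome vector order: (P1.R0,P2.R0,P2.R1)
SC: 10 outcomes — {<0 0 0> <0 0 1> <0 0 2> <0 1 2> <1 0 0> <1 0 1> <1 0 2> <1 1 0> <1 1 1> <1 1 2>}
TSO: 12 outcomes — {<0 0 0> <0 0 1> <0 0 2> <0 1 0> <0 1 1> <0 1 2> <1 0 0> <1 0 1> <1 0 2> <1 1 0> <1 1 1> <1 1 2>}
PSO: 12 outcomes — {<0 0 0> <0 0 1> <0 0 2> <0 1 0> <0 1 1> <0 1 2> <1 0 0> <1 0 1> <1 0 2> <1 1 0> <1 1 1> <1 1 2>}
target <0 0 0> ∈ {SC,TSO,PSO}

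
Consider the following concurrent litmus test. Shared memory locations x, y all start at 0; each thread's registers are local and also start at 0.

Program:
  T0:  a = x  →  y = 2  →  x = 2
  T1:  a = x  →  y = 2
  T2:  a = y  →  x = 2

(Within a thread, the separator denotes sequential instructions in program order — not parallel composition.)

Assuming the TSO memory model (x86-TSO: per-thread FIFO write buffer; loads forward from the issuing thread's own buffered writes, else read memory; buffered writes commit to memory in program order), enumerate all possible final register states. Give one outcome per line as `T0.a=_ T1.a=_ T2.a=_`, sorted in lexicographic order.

T0.a=0 T1.a=0 T2.a=0
T0.a=0 T1.a=0 T2.a=2
T0.a=0 T1.a=2 T2.a=0
T0.a=0 T1.a=2 T2.a=2
T0.a=2 T1.a=0 T2.a=0
T0.a=2 T1.a=0 T2.a=2
T0.a=2 T1.a=2 T2.a=0

outcome vector order: (T0.a,T1.a,T2.a)
|TSO outcomes| = 7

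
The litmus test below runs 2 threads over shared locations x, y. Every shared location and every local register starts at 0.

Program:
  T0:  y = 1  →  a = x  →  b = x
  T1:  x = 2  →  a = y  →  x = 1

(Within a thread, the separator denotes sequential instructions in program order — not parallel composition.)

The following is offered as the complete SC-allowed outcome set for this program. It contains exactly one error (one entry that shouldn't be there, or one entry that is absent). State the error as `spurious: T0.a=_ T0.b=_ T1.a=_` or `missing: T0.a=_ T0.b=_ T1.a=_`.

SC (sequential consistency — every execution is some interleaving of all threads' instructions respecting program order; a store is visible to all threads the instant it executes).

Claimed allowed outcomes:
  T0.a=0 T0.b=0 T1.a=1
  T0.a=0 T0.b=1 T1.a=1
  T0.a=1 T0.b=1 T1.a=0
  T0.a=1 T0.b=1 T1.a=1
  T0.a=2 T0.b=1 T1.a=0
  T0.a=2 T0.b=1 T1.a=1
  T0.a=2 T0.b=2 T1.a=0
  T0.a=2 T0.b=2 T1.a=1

missing: T0.a=0 T0.b=2 T1.a=1

outcome vector order: (T0.a,T0.b,T1.a)
[SC] allowed = {<0 0 1>; <0 1 1>; <0 2 1>; <1 1 0>; <1 1 1>; <2 1 0>; <2 1 1>; <2 2 0>; <2 2 1>}
SC∖claimed = {<0 2 1>}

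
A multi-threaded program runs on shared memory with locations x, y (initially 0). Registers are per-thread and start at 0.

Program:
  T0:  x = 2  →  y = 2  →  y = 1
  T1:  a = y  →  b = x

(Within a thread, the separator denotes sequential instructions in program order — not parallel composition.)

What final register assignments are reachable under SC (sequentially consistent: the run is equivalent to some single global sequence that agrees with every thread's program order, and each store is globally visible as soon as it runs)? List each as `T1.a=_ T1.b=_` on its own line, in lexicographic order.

outcome vector order: (T1.a,T1.b)
|SC outcomes| = 4

T1.a=0 T1.b=0
T1.a=0 T1.b=2
T1.a=1 T1.b=2
T1.a=2 T1.b=2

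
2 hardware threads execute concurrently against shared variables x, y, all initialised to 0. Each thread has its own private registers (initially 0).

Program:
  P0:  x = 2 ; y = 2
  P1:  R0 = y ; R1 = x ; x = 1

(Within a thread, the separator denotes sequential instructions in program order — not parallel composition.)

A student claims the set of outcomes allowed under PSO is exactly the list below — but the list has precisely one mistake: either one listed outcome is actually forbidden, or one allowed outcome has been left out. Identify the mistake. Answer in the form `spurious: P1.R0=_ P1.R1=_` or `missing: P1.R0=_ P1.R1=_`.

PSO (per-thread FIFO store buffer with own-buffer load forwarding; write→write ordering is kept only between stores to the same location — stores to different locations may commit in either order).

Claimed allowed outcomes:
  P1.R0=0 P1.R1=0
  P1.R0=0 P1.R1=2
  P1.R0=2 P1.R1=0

outcome vector order: (P1.R0,P1.R1)
PSO (4): 0/0; 0/2; 2/0; 2/2
PSO∖claimed = {2/2}

missing: P1.R0=2 P1.R1=2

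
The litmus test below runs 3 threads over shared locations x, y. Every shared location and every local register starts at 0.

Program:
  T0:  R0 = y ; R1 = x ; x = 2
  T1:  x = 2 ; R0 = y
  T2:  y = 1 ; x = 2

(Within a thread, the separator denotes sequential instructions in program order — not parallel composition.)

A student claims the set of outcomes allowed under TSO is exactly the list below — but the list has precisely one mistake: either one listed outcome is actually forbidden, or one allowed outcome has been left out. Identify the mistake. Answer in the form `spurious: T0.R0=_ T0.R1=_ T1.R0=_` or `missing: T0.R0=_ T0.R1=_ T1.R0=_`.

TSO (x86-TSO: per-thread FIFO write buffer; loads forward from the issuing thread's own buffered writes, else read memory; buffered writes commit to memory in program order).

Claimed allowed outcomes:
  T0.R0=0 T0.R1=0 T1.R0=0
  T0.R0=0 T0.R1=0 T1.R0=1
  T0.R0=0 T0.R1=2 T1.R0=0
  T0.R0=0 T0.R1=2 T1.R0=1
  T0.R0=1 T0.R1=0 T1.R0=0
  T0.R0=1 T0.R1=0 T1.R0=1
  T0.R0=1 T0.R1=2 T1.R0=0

outcome vector order: (T0.R0,T0.R1,T1.R0)
TSO (8): <0 0 0>, <0 0 1>, <0 2 0>, <0 2 1>, <1 0 0>, <1 0 1>, <1 2 0>, <1 2 1>
TSO∖claimed = {<1 2 1>}

missing: T0.R0=1 T0.R1=2 T1.R0=1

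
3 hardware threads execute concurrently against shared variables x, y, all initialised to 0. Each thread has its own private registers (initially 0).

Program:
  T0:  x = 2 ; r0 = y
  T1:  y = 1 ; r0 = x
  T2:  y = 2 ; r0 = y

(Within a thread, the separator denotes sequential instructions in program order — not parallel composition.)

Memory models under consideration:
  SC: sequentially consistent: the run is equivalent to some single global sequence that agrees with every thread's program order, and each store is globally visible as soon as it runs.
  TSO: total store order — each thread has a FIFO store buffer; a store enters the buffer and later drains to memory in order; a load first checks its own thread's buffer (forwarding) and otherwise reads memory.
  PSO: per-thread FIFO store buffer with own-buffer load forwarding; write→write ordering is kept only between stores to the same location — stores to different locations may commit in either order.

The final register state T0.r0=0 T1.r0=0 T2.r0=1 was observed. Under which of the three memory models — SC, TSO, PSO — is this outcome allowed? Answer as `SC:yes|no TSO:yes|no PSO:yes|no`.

outcome vector order: (T0.r0,T1.r0,T2.r0)
SC: 9 outcomes — {(0,2,1), (0,2,2), (1,0,1), (1,0,2), (1,2,1), (1,2,2), (2,0,2), (2,2,1), (2,2,2)}
TSO: 12 outcomes — {(0,0,1), (0,0,2), (0,2,1), (0,2,2), (1,0,1), (1,0,2), (1,2,1), (1,2,2), (2,0,1), (2,0,2), (2,2,1), (2,2,2)}
PSO: 12 outcomes — {(0,0,1), (0,0,2), (0,2,1), (0,2,2), (1,0,1), (1,0,2), (1,2,1), (1,2,2), (2,0,1), (2,0,2), (2,2,1), (2,2,2)}
target (0,0,1) ∈ {TSO,PSO}

SC:no TSO:yes PSO:yes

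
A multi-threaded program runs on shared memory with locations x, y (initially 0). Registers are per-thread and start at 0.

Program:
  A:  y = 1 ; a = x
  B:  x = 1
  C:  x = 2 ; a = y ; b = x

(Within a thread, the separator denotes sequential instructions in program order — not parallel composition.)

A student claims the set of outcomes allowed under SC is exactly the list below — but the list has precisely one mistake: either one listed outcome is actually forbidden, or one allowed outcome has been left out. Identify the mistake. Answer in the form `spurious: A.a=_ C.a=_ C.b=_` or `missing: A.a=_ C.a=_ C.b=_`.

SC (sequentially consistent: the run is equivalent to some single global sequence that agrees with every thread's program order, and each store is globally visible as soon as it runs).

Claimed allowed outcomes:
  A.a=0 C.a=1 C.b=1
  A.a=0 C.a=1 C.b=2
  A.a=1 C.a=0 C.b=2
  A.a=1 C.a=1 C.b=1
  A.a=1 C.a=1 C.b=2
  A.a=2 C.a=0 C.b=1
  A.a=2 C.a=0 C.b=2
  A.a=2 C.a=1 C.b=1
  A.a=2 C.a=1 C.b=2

missing: A.a=1 C.a=0 C.b=1

outcome vector order: (A.a,C.a,C.b)
[SC] allowed = {011 012 101 102 111 112 201 202 211 212}
SC∖claimed = {101}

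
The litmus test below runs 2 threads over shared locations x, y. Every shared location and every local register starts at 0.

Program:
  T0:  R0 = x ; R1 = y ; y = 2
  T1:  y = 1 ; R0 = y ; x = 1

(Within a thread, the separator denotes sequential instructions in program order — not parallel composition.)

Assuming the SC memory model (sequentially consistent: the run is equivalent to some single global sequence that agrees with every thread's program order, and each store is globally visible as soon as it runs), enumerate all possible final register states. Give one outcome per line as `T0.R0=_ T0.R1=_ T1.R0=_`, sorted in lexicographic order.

T0.R0=0 T0.R1=0 T1.R0=1
T0.R0=0 T0.R1=0 T1.R0=2
T0.R0=0 T0.R1=1 T1.R0=1
T0.R0=0 T0.R1=1 T1.R0=2
T0.R0=1 T0.R1=1 T1.R0=1

outcome vector order: (T0.R0,T0.R1,T1.R0)
|SC outcomes| = 5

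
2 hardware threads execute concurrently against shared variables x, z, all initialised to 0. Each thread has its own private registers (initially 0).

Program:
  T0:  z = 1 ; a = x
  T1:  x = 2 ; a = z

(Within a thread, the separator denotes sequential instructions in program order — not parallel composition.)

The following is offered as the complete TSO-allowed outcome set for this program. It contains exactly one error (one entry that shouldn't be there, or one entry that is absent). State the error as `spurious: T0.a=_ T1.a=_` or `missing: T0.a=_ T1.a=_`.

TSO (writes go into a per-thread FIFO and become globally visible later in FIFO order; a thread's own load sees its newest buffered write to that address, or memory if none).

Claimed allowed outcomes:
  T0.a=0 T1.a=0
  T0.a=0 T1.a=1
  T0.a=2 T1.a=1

outcome vector order: (T0.a,T1.a)
under TSO → <0 0>, <0 1>, <2 0>, <2 1>
TSO∖claimed = {<2 0>}

missing: T0.a=2 T1.a=0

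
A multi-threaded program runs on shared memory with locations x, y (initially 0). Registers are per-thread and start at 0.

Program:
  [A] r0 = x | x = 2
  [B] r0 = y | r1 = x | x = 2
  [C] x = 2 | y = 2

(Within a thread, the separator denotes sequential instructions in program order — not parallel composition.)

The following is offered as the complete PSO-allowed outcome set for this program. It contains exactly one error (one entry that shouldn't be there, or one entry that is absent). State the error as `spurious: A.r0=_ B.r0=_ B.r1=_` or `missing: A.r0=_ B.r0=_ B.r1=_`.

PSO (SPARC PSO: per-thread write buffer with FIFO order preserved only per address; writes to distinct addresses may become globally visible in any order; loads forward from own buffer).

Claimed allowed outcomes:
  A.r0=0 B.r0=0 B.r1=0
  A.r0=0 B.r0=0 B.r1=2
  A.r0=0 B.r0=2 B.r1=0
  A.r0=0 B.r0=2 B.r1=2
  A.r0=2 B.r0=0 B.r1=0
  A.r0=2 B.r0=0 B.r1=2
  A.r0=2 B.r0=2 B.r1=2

outcome vector order: (A.r0,B.r0,B.r1)
PSO: 8 outcomes — {<0 0 0> <0 0 2> <0 2 0> <0 2 2> <2 0 0> <2 0 2> <2 2 0> <2 2 2>}
PSO∖claimed = {<2 2 0>}

missing: A.r0=2 B.r0=2 B.r1=0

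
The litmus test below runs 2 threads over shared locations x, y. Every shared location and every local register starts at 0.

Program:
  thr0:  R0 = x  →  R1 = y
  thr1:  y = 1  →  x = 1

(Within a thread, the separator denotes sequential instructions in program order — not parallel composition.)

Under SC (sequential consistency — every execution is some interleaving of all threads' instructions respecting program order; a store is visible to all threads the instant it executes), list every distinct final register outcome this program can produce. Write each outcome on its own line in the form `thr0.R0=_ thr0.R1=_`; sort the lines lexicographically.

outcome vector order: (thr0.R0,thr0.R1)
|SC outcomes| = 3

thr0.R0=0 thr0.R1=0
thr0.R0=0 thr0.R1=1
thr0.R0=1 thr0.R1=1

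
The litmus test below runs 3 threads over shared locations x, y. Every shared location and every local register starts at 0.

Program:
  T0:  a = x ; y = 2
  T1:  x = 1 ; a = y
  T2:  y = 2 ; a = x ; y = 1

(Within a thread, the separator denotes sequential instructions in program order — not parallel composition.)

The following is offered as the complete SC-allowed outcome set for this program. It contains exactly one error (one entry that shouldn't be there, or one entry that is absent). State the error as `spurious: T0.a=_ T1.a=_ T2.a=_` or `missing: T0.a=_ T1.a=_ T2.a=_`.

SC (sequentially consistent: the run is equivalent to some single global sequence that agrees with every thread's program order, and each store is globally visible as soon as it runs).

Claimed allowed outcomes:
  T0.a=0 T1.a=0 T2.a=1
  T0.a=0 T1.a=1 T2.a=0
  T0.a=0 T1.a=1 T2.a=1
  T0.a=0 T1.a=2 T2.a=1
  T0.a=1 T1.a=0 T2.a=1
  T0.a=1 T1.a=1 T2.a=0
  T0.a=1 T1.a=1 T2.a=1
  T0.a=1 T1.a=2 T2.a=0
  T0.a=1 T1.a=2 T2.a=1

outcome vector order: (T0.a,T1.a,T2.a)
SC (10): 0/0/1 0/1/0 0/1/1 0/2/0 0/2/1 1/0/1 1/1/0 1/1/1 1/2/0 1/2/1
SC∖claimed = {0/2/0}

missing: T0.a=0 T1.a=2 T2.a=0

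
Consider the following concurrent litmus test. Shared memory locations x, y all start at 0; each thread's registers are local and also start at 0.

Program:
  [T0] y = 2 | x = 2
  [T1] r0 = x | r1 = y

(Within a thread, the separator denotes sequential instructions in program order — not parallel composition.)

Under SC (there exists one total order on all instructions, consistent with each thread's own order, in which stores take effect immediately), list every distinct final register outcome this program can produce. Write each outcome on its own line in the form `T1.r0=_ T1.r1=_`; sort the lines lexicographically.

T1.r0=0 T1.r1=0
T1.r0=0 T1.r1=2
T1.r0=2 T1.r1=2

outcome vector order: (T1.r0,T1.r1)
|SC outcomes| = 3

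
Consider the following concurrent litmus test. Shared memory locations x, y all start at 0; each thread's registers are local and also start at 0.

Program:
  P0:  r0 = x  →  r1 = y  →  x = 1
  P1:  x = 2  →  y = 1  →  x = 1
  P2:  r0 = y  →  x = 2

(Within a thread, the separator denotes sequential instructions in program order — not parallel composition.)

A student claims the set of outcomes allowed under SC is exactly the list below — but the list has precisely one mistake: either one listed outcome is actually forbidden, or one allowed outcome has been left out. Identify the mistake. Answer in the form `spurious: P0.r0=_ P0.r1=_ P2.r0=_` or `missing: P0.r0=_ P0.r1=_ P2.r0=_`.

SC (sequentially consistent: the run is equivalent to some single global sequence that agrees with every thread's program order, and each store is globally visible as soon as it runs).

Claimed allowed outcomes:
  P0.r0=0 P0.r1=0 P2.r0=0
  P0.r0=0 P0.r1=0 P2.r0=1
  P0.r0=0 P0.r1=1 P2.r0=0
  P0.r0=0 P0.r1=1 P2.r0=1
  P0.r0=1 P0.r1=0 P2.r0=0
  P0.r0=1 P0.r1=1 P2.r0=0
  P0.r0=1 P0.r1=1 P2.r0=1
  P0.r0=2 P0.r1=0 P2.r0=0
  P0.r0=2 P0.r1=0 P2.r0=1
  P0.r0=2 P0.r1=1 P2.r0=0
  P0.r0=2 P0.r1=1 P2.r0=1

outcome vector order: (P0.r0,P0.r1,P2.r0)
SC (10): <0 0 0>, <0 0 1>, <0 1 0>, <0 1 1>, <1 1 0>, <1 1 1>, <2 0 0>, <2 0 1>, <2 1 0>, <2 1 1>
claimed∖SC = {<1 0 0>}

spurious: P0.r0=1 P0.r1=0 P2.r0=0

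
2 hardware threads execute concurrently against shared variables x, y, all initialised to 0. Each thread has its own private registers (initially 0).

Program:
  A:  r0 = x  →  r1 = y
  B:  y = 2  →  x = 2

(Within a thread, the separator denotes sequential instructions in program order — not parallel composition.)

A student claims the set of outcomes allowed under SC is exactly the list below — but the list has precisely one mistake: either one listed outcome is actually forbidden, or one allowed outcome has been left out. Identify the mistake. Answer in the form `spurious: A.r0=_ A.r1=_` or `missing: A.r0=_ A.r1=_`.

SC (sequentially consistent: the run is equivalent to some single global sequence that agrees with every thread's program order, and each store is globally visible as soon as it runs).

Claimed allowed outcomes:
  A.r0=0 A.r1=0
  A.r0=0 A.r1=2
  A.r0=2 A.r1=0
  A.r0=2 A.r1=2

spurious: A.r0=2 A.r1=0

outcome vector order: (A.r0,A.r1)
under SC → 0/0 0/2 2/2
claimed∖SC = {2/0}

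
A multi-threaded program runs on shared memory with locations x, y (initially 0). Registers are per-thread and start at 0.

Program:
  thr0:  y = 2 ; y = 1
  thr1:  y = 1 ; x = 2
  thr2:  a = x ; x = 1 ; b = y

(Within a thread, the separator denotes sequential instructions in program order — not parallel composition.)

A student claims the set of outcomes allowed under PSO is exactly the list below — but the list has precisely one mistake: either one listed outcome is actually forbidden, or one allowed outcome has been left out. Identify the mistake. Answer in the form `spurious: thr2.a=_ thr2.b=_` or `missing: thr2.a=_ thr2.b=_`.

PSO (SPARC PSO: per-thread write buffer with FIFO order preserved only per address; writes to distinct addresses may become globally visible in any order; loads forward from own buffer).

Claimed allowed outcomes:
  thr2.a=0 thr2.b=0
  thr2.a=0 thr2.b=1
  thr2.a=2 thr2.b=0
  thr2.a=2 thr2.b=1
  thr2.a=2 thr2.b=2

missing: thr2.a=0 thr2.b=2

outcome vector order: (thr2.a,thr2.b)
PSO (6): 00, 01, 02, 20, 21, 22
PSO∖claimed = {02}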